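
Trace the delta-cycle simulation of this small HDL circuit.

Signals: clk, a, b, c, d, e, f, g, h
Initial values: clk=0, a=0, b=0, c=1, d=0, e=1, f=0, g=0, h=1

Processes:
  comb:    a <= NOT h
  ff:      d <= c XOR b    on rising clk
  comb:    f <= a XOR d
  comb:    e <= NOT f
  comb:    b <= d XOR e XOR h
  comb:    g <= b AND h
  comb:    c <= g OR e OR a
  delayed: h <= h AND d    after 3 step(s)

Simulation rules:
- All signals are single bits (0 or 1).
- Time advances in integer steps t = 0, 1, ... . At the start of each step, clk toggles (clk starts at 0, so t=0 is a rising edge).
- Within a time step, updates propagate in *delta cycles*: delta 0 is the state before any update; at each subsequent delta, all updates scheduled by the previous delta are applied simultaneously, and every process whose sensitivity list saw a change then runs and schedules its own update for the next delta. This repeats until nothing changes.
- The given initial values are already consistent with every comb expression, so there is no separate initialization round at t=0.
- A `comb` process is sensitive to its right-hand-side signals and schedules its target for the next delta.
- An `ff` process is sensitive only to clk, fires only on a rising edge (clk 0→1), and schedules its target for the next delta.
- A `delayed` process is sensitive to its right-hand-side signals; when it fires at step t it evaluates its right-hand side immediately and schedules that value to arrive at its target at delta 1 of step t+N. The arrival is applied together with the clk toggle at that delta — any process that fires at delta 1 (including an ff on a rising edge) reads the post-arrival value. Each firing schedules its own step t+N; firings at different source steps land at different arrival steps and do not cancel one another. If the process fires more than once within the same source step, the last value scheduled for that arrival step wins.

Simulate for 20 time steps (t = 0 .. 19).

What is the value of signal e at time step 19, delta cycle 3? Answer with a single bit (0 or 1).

t0.Δ0 g=0 e=1 c=1 b=0 h=1 clk=0 f=0 a=0 d=0
t0.Δ1 g=0 e=1 c=1 b=0 h=1 clk=1 f=0 a=0 d=0
t0.Δ2 g=0 e=1 c=1 b=0 h=1 clk=1 f=0 a=0 d=1
t0.Δ3 g=0 e=1 c=1 b=1 h=1 clk=1 f=1 a=0 d=1
t0.Δ4 g=1 e=0 c=1 b=1 h=1 clk=1 f=1 a=0 d=1
t0.Δ5 g=1 e=0 c=1 b=0 h=1 clk=1 f=1 a=0 d=1
t0.Δ6 g=0 e=0 c=1 b=0 h=1 clk=1 f=1 a=0 d=1
t0.Δ7 g=0 e=0 c=0 b=0 h=1 clk=1 f=1 a=0 d=1
t1.Δ0 g=0 e=0 c=0 b=0 h=1 clk=1 f=1 a=0 d=1
t1.Δ1 g=0 e=0 c=0 b=0 h=1 clk=0 f=1 a=0 d=1
t2.Δ0 g=0 e=0 c=0 b=0 h=1 clk=0 f=1 a=0 d=1
t2.Δ1 g=0 e=0 c=0 b=0 h=1 clk=1 f=1 a=0 d=1
t2.Δ2 g=0 e=0 c=0 b=0 h=1 clk=1 f=1 a=0 d=0
t2.Δ3 g=0 e=0 c=0 b=1 h=1 clk=1 f=0 a=0 d=0
t2.Δ4 g=1 e=1 c=0 b=1 h=1 clk=1 f=0 a=0 d=0
t2.Δ5 g=1 e=1 c=1 b=0 h=1 clk=1 f=0 a=0 d=0
t2.Δ6 g=0 e=1 c=1 b=0 h=1 clk=1 f=0 a=0 d=0
t3.Δ0 g=0 e=1 c=1 b=0 h=1 clk=1 f=0 a=0 d=0
t3.Δ1 g=0 e=1 c=1 b=0 h=1 clk=0 f=0 a=0 d=0
t4.Δ0 g=0 e=1 c=1 b=0 h=1 clk=0 f=0 a=0 d=0
t4.Δ1 g=0 e=1 c=1 b=0 h=1 clk=1 f=0 a=0 d=0
t4.Δ2 g=0 e=1 c=1 b=0 h=1 clk=1 f=0 a=0 d=1
t4.Δ3 g=0 e=1 c=1 b=1 h=1 clk=1 f=1 a=0 d=1
t4.Δ4 g=1 e=0 c=1 b=1 h=1 clk=1 f=1 a=0 d=1
t4.Δ5 g=1 e=0 c=1 b=0 h=1 clk=1 f=1 a=0 d=1
t4.Δ6 g=0 e=0 c=1 b=0 h=1 clk=1 f=1 a=0 d=1
t4.Δ7 g=0 e=0 c=0 b=0 h=1 clk=1 f=1 a=0 d=1
t5.Δ0 g=0 e=0 c=0 b=0 h=1 clk=1 f=1 a=0 d=1
t5.Δ1 g=0 e=0 c=0 b=0 h=0 clk=0 f=1 a=0 d=1
t5.Δ2 g=0 e=0 c=0 b=1 h=0 clk=0 f=1 a=1 d=1
t5.Δ3 g=0 e=0 c=1 b=1 h=0 clk=0 f=0 a=1 d=1
t5.Δ4 g=0 e=1 c=1 b=1 h=0 clk=0 f=0 a=1 d=1
t5.Δ5 g=0 e=1 c=1 b=0 h=0 clk=0 f=0 a=1 d=1
t6.Δ0 g=0 e=1 c=1 b=0 h=0 clk=0 f=0 a=1 d=1
t6.Δ1 g=0 e=1 c=1 b=0 h=0 clk=1 f=0 a=1 d=1
t7.Δ0 g=0 e=1 c=1 b=0 h=0 clk=1 f=0 a=1 d=1
t7.Δ1 g=0 e=1 c=1 b=0 h=1 clk=0 f=0 a=1 d=1
t7.Δ2 g=0 e=1 c=1 b=1 h=1 clk=0 f=0 a=0 d=1
t7.Δ3 g=1 e=1 c=1 b=1 h=1 clk=0 f=1 a=0 d=1
t7.Δ4 g=1 e=0 c=1 b=1 h=1 clk=0 f=1 a=0 d=1
t7.Δ5 g=1 e=0 c=1 b=0 h=1 clk=0 f=1 a=0 d=1
t7.Δ6 g=0 e=0 c=1 b=0 h=1 clk=0 f=1 a=0 d=1
t7.Δ7 g=0 e=0 c=0 b=0 h=1 clk=0 f=1 a=0 d=1
t8.Δ0 g=0 e=0 c=0 b=0 h=1 clk=0 f=1 a=0 d=1
t8.Δ1 g=0 e=0 c=0 b=0 h=0 clk=1 f=1 a=0 d=1
t8.Δ2 g=0 e=0 c=0 b=1 h=0 clk=1 f=1 a=1 d=0
t8.Δ3 g=0 e=0 c=1 b=0 h=0 clk=1 f=1 a=1 d=0
t9.Δ0 g=0 e=0 c=1 b=0 h=0 clk=1 f=1 a=1 d=0
t9.Δ1 g=0 e=0 c=1 b=0 h=0 clk=0 f=1 a=1 d=0
t10.Δ0 g=0 e=0 c=1 b=0 h=0 clk=0 f=1 a=1 d=0
t10.Δ1 g=0 e=0 c=1 b=0 h=1 clk=1 f=1 a=1 d=0
t10.Δ2 g=0 e=0 c=1 b=1 h=1 clk=1 f=1 a=0 d=1
t10.Δ3 g=1 e=0 c=0 b=0 h=1 clk=1 f=1 a=0 d=1
t10.Δ4 g=0 e=0 c=1 b=0 h=1 clk=1 f=1 a=0 d=1
t10.Δ5 g=0 e=0 c=0 b=0 h=1 clk=1 f=1 a=0 d=1
t11.Δ0 g=0 e=0 c=0 b=0 h=1 clk=1 f=1 a=0 d=1
t11.Δ1 g=0 e=0 c=0 b=0 h=0 clk=0 f=1 a=0 d=1
t11.Δ2 g=0 e=0 c=0 b=1 h=0 clk=0 f=1 a=1 d=1
t11.Δ3 g=0 e=0 c=1 b=1 h=0 clk=0 f=0 a=1 d=1
t11.Δ4 g=0 e=1 c=1 b=1 h=0 clk=0 f=0 a=1 d=1
t11.Δ5 g=0 e=1 c=1 b=0 h=0 clk=0 f=0 a=1 d=1
t12.Δ0 g=0 e=1 c=1 b=0 h=0 clk=0 f=0 a=1 d=1
t12.Δ1 g=0 e=1 c=1 b=0 h=0 clk=1 f=0 a=1 d=1
t13.Δ0 g=0 e=1 c=1 b=0 h=0 clk=1 f=0 a=1 d=1
t13.Δ1 g=0 e=1 c=1 b=0 h=1 clk=0 f=0 a=1 d=1
t13.Δ2 g=0 e=1 c=1 b=1 h=1 clk=0 f=0 a=0 d=1
t13.Δ3 g=1 e=1 c=1 b=1 h=1 clk=0 f=1 a=0 d=1
t13.Δ4 g=1 e=0 c=1 b=1 h=1 clk=0 f=1 a=0 d=1
t13.Δ5 g=1 e=0 c=1 b=0 h=1 clk=0 f=1 a=0 d=1
t13.Δ6 g=0 e=0 c=1 b=0 h=1 clk=0 f=1 a=0 d=1
t13.Δ7 g=0 e=0 c=0 b=0 h=1 clk=0 f=1 a=0 d=1
t14.Δ0 g=0 e=0 c=0 b=0 h=1 clk=0 f=1 a=0 d=1
t14.Δ1 g=0 e=0 c=0 b=0 h=0 clk=1 f=1 a=0 d=1
t14.Δ2 g=0 e=0 c=0 b=1 h=0 clk=1 f=1 a=1 d=0
t14.Δ3 g=0 e=0 c=1 b=0 h=0 clk=1 f=1 a=1 d=0
t15.Δ0 g=0 e=0 c=1 b=0 h=0 clk=1 f=1 a=1 d=0
t15.Δ1 g=0 e=0 c=1 b=0 h=0 clk=0 f=1 a=1 d=0
t16.Δ0 g=0 e=0 c=1 b=0 h=0 clk=0 f=1 a=1 d=0
t16.Δ1 g=0 e=0 c=1 b=0 h=1 clk=1 f=1 a=1 d=0
t16.Δ2 g=0 e=0 c=1 b=1 h=1 clk=1 f=1 a=0 d=1
t16.Δ3 g=1 e=0 c=0 b=0 h=1 clk=1 f=1 a=0 d=1
t16.Δ4 g=0 e=0 c=1 b=0 h=1 clk=1 f=1 a=0 d=1
t16.Δ5 g=0 e=0 c=0 b=0 h=1 clk=1 f=1 a=0 d=1
t17.Δ0 g=0 e=0 c=0 b=0 h=1 clk=1 f=1 a=0 d=1
t17.Δ1 g=0 e=0 c=0 b=0 h=0 clk=0 f=1 a=0 d=1
t17.Δ2 g=0 e=0 c=0 b=1 h=0 clk=0 f=1 a=1 d=1
t17.Δ3 g=0 e=0 c=1 b=1 h=0 clk=0 f=0 a=1 d=1
t17.Δ4 g=0 e=1 c=1 b=1 h=0 clk=0 f=0 a=1 d=1
t17.Δ5 g=0 e=1 c=1 b=0 h=0 clk=0 f=0 a=1 d=1
t18.Δ0 g=0 e=1 c=1 b=0 h=0 clk=0 f=0 a=1 d=1
t18.Δ1 g=0 e=1 c=1 b=0 h=0 clk=1 f=0 a=1 d=1
t19.Δ0 g=0 e=1 c=1 b=0 h=0 clk=1 f=0 a=1 d=1
t19.Δ1 g=0 e=1 c=1 b=0 h=1 clk=0 f=0 a=1 d=1
t19.Δ2 g=0 e=1 c=1 b=1 h=1 clk=0 f=0 a=0 d=1
t19.Δ3 g=1 e=1 c=1 b=1 h=1 clk=0 f=1 a=0 d=1
t19.Δ4 g=1 e=0 c=1 b=1 h=1 clk=0 f=1 a=0 d=1
t19.Δ5 g=1 e=0 c=1 b=0 h=1 clk=0 f=1 a=0 d=1
t19.Δ6 g=0 e=0 c=1 b=0 h=1 clk=0 f=1 a=0 d=1
t19.Δ7 g=0 e=0 c=0 b=0 h=1 clk=0 f=1 a=0 d=1

1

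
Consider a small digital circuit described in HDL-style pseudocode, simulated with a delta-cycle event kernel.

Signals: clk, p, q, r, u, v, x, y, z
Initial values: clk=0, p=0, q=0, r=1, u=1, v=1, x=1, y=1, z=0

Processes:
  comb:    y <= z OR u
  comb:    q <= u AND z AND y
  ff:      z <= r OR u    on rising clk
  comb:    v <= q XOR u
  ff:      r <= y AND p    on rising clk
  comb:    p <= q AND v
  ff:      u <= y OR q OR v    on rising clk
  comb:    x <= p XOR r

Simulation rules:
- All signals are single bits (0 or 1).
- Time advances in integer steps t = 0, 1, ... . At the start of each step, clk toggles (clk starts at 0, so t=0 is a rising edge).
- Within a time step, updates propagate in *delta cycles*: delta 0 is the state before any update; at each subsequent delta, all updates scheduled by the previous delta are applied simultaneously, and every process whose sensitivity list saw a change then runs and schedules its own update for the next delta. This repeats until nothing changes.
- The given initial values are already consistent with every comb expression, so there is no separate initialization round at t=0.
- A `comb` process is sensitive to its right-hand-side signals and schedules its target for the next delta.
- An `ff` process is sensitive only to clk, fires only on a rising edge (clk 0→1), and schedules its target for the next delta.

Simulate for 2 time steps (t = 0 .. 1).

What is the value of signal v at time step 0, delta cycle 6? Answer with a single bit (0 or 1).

0

t0.Δ0 r=1 v=1 q=0 p=0 clk=0 z=0 y=1 x=1 u=1
t0.Δ1 r=1 v=1 q=0 p=0 clk=1 z=0 y=1 x=1 u=1
t0.Δ2 r=0 v=1 q=0 p=0 clk=1 z=1 y=1 x=1 u=1
t0.Δ3 r=0 v=1 q=1 p=0 clk=1 z=1 y=1 x=0 u=1
t0.Δ4 r=0 v=0 q=1 p=1 clk=1 z=1 y=1 x=0 u=1
t0.Δ5 r=0 v=0 q=1 p=0 clk=1 z=1 y=1 x=1 u=1
t0.Δ6 r=0 v=0 q=1 p=0 clk=1 z=1 y=1 x=0 u=1
t1.Δ0 r=0 v=0 q=1 p=0 clk=1 z=1 y=1 x=0 u=1
t1.Δ1 r=0 v=0 q=1 p=0 clk=0 z=1 y=1 x=0 u=1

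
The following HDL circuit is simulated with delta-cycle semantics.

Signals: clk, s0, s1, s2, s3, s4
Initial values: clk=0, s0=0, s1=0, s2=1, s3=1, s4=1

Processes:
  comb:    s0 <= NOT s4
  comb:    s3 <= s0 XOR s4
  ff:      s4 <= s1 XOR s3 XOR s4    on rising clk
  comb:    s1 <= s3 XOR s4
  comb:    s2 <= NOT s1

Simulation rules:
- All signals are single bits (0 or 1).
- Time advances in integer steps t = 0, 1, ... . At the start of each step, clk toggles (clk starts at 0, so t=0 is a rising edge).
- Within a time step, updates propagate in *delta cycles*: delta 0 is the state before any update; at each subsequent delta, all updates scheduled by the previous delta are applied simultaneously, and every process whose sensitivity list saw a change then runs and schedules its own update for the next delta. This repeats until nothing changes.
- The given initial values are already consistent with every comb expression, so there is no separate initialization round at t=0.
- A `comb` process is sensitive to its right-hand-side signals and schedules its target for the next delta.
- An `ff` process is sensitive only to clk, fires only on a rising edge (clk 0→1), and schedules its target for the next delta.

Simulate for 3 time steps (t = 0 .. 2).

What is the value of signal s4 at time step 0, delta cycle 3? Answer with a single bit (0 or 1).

0

t=0 Δ0: s4=1 s1=0 s2=1 s3=1 clk=0 s0=0
  Δ1: clk:0→1
  Δ2: s4:1→0
  Δ3: s1:0→1, s3:1→0, s0:0→1
  Δ4: s1:1→0, s2:1→0, s3:0→1
  Δ5: s1:0→1, s2:0→1
  Δ6: s2:1→0
  (6Δ to stable)
t=1 Δ0: s4=0 s1=1 s2=0 s3=1 clk=1 s0=1
  Δ1: clk:1→0
  (1Δ to stable)
t=2 Δ0: s4=0 s1=1 s2=0 s3=1 clk=0 s0=1
  Δ1: clk:0→1
  (1Δ to stable)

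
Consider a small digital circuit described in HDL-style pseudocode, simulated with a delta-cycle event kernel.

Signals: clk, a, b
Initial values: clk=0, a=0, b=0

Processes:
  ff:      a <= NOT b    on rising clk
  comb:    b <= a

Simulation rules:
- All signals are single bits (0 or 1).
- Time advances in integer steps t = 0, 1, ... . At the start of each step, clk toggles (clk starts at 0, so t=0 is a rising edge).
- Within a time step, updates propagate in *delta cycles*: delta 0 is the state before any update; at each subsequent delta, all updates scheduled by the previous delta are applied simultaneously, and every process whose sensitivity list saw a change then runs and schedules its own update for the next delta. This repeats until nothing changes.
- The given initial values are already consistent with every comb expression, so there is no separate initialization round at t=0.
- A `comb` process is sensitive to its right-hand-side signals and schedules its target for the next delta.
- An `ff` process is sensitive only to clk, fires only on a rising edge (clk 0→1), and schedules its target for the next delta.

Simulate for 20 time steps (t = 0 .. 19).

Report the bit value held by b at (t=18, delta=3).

[bits: clk,b,a]
t=0: Δ0=000 Δ1=100 Δ2=101 Δ3=111 | 3Δ
t=1: Δ0=111 Δ1=011 | 1Δ
t=2: Δ0=011 Δ1=111 Δ2=110 Δ3=100 | 3Δ
t=3: Δ0=100 Δ1=000 | 1Δ
t=4: Δ0=000 Δ1=100 Δ2=101 Δ3=111 | 3Δ
t=5: Δ0=111 Δ1=011 | 1Δ
t=6: Δ0=011 Δ1=111 Δ2=110 Δ3=100 | 3Δ
t=7: Δ0=100 Δ1=000 | 1Δ
t=8: Δ0=000 Δ1=100 Δ2=101 Δ3=111 | 3Δ
t=9: Δ0=111 Δ1=011 | 1Δ
t=10: Δ0=011 Δ1=111 Δ2=110 Δ3=100 | 3Δ
t=11: Δ0=100 Δ1=000 | 1Δ
t=12: Δ0=000 Δ1=100 Δ2=101 Δ3=111 | 3Δ
t=13: Δ0=111 Δ1=011 | 1Δ
t=14: Δ0=011 Δ1=111 Δ2=110 Δ3=100 | 3Δ
t=15: Δ0=100 Δ1=000 | 1Δ
t=16: Δ0=000 Δ1=100 Δ2=101 Δ3=111 | 3Δ
t=17: Δ0=111 Δ1=011 | 1Δ
t=18: Δ0=011 Δ1=111 Δ2=110 Δ3=100 | 3Δ
t=19: Δ0=100 Δ1=000 | 1Δ

0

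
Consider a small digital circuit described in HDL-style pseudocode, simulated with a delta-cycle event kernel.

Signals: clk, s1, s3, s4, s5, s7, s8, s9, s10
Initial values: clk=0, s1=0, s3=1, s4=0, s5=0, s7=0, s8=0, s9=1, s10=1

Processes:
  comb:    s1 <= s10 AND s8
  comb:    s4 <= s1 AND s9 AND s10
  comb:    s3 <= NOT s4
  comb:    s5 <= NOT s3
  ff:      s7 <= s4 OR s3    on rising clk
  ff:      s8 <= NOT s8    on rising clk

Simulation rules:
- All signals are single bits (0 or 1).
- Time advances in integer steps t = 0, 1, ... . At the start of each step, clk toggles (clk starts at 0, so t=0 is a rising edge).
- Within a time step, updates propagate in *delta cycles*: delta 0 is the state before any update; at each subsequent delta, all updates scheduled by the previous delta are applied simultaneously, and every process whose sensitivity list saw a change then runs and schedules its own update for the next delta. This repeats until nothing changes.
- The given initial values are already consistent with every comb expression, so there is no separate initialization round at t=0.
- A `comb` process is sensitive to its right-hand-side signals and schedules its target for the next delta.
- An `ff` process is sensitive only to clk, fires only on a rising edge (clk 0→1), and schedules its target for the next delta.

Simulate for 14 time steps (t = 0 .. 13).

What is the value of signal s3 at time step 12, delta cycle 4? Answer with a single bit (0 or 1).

t0.Δ0 s9=1 s10=1 s3=1 s5=0 s7=0 s4=0 s1=0 clk=0 s8=0
t0.Δ1 s9=1 s10=1 s3=1 s5=0 s7=0 s4=0 s1=0 clk=1 s8=0
t0.Δ2 s9=1 s10=1 s3=1 s5=0 s7=1 s4=0 s1=0 clk=1 s8=1
t0.Δ3 s9=1 s10=1 s3=1 s5=0 s7=1 s4=0 s1=1 clk=1 s8=1
t0.Δ4 s9=1 s10=1 s3=1 s5=0 s7=1 s4=1 s1=1 clk=1 s8=1
t0.Δ5 s9=1 s10=1 s3=0 s5=0 s7=1 s4=1 s1=1 clk=1 s8=1
t0.Δ6 s9=1 s10=1 s3=0 s5=1 s7=1 s4=1 s1=1 clk=1 s8=1
t1.Δ0 s9=1 s10=1 s3=0 s5=1 s7=1 s4=1 s1=1 clk=1 s8=1
t1.Δ1 s9=1 s10=1 s3=0 s5=1 s7=1 s4=1 s1=1 clk=0 s8=1
t2.Δ0 s9=1 s10=1 s3=0 s5=1 s7=1 s4=1 s1=1 clk=0 s8=1
t2.Δ1 s9=1 s10=1 s3=0 s5=1 s7=1 s4=1 s1=1 clk=1 s8=1
t2.Δ2 s9=1 s10=1 s3=0 s5=1 s7=1 s4=1 s1=1 clk=1 s8=0
t2.Δ3 s9=1 s10=1 s3=0 s5=1 s7=1 s4=1 s1=0 clk=1 s8=0
t2.Δ4 s9=1 s10=1 s3=0 s5=1 s7=1 s4=0 s1=0 clk=1 s8=0
t2.Δ5 s9=1 s10=1 s3=1 s5=1 s7=1 s4=0 s1=0 clk=1 s8=0
t2.Δ6 s9=1 s10=1 s3=1 s5=0 s7=1 s4=0 s1=0 clk=1 s8=0
t3.Δ0 s9=1 s10=1 s3=1 s5=0 s7=1 s4=0 s1=0 clk=1 s8=0
t3.Δ1 s9=1 s10=1 s3=1 s5=0 s7=1 s4=0 s1=0 clk=0 s8=0
t4.Δ0 s9=1 s10=1 s3=1 s5=0 s7=1 s4=0 s1=0 clk=0 s8=0
t4.Δ1 s9=1 s10=1 s3=1 s5=0 s7=1 s4=0 s1=0 clk=1 s8=0
t4.Δ2 s9=1 s10=1 s3=1 s5=0 s7=1 s4=0 s1=0 clk=1 s8=1
t4.Δ3 s9=1 s10=1 s3=1 s5=0 s7=1 s4=0 s1=1 clk=1 s8=1
t4.Δ4 s9=1 s10=1 s3=1 s5=0 s7=1 s4=1 s1=1 clk=1 s8=1
t4.Δ5 s9=1 s10=1 s3=0 s5=0 s7=1 s4=1 s1=1 clk=1 s8=1
t4.Δ6 s9=1 s10=1 s3=0 s5=1 s7=1 s4=1 s1=1 clk=1 s8=1
t5.Δ0 s9=1 s10=1 s3=0 s5=1 s7=1 s4=1 s1=1 clk=1 s8=1
t5.Δ1 s9=1 s10=1 s3=0 s5=1 s7=1 s4=1 s1=1 clk=0 s8=1
t6.Δ0 s9=1 s10=1 s3=0 s5=1 s7=1 s4=1 s1=1 clk=0 s8=1
t6.Δ1 s9=1 s10=1 s3=0 s5=1 s7=1 s4=1 s1=1 clk=1 s8=1
t6.Δ2 s9=1 s10=1 s3=0 s5=1 s7=1 s4=1 s1=1 clk=1 s8=0
t6.Δ3 s9=1 s10=1 s3=0 s5=1 s7=1 s4=1 s1=0 clk=1 s8=0
t6.Δ4 s9=1 s10=1 s3=0 s5=1 s7=1 s4=0 s1=0 clk=1 s8=0
t6.Δ5 s9=1 s10=1 s3=1 s5=1 s7=1 s4=0 s1=0 clk=1 s8=0
t6.Δ6 s9=1 s10=1 s3=1 s5=0 s7=1 s4=0 s1=0 clk=1 s8=0
t7.Δ0 s9=1 s10=1 s3=1 s5=0 s7=1 s4=0 s1=0 clk=1 s8=0
t7.Δ1 s9=1 s10=1 s3=1 s5=0 s7=1 s4=0 s1=0 clk=0 s8=0
t8.Δ0 s9=1 s10=1 s3=1 s5=0 s7=1 s4=0 s1=0 clk=0 s8=0
t8.Δ1 s9=1 s10=1 s3=1 s5=0 s7=1 s4=0 s1=0 clk=1 s8=0
t8.Δ2 s9=1 s10=1 s3=1 s5=0 s7=1 s4=0 s1=0 clk=1 s8=1
t8.Δ3 s9=1 s10=1 s3=1 s5=0 s7=1 s4=0 s1=1 clk=1 s8=1
t8.Δ4 s9=1 s10=1 s3=1 s5=0 s7=1 s4=1 s1=1 clk=1 s8=1
t8.Δ5 s9=1 s10=1 s3=0 s5=0 s7=1 s4=1 s1=1 clk=1 s8=1
t8.Δ6 s9=1 s10=1 s3=0 s5=1 s7=1 s4=1 s1=1 clk=1 s8=1
t9.Δ0 s9=1 s10=1 s3=0 s5=1 s7=1 s4=1 s1=1 clk=1 s8=1
t9.Δ1 s9=1 s10=1 s3=0 s5=1 s7=1 s4=1 s1=1 clk=0 s8=1
t10.Δ0 s9=1 s10=1 s3=0 s5=1 s7=1 s4=1 s1=1 clk=0 s8=1
t10.Δ1 s9=1 s10=1 s3=0 s5=1 s7=1 s4=1 s1=1 clk=1 s8=1
t10.Δ2 s9=1 s10=1 s3=0 s5=1 s7=1 s4=1 s1=1 clk=1 s8=0
t10.Δ3 s9=1 s10=1 s3=0 s5=1 s7=1 s4=1 s1=0 clk=1 s8=0
t10.Δ4 s9=1 s10=1 s3=0 s5=1 s7=1 s4=0 s1=0 clk=1 s8=0
t10.Δ5 s9=1 s10=1 s3=1 s5=1 s7=1 s4=0 s1=0 clk=1 s8=0
t10.Δ6 s9=1 s10=1 s3=1 s5=0 s7=1 s4=0 s1=0 clk=1 s8=0
t11.Δ0 s9=1 s10=1 s3=1 s5=0 s7=1 s4=0 s1=0 clk=1 s8=0
t11.Δ1 s9=1 s10=1 s3=1 s5=0 s7=1 s4=0 s1=0 clk=0 s8=0
t12.Δ0 s9=1 s10=1 s3=1 s5=0 s7=1 s4=0 s1=0 clk=0 s8=0
t12.Δ1 s9=1 s10=1 s3=1 s5=0 s7=1 s4=0 s1=0 clk=1 s8=0
t12.Δ2 s9=1 s10=1 s3=1 s5=0 s7=1 s4=0 s1=0 clk=1 s8=1
t12.Δ3 s9=1 s10=1 s3=1 s5=0 s7=1 s4=0 s1=1 clk=1 s8=1
t12.Δ4 s9=1 s10=1 s3=1 s5=0 s7=1 s4=1 s1=1 clk=1 s8=1
t12.Δ5 s9=1 s10=1 s3=0 s5=0 s7=1 s4=1 s1=1 clk=1 s8=1
t12.Δ6 s9=1 s10=1 s3=0 s5=1 s7=1 s4=1 s1=1 clk=1 s8=1
t13.Δ0 s9=1 s10=1 s3=0 s5=1 s7=1 s4=1 s1=1 clk=1 s8=1
t13.Δ1 s9=1 s10=1 s3=0 s5=1 s7=1 s4=1 s1=1 clk=0 s8=1

1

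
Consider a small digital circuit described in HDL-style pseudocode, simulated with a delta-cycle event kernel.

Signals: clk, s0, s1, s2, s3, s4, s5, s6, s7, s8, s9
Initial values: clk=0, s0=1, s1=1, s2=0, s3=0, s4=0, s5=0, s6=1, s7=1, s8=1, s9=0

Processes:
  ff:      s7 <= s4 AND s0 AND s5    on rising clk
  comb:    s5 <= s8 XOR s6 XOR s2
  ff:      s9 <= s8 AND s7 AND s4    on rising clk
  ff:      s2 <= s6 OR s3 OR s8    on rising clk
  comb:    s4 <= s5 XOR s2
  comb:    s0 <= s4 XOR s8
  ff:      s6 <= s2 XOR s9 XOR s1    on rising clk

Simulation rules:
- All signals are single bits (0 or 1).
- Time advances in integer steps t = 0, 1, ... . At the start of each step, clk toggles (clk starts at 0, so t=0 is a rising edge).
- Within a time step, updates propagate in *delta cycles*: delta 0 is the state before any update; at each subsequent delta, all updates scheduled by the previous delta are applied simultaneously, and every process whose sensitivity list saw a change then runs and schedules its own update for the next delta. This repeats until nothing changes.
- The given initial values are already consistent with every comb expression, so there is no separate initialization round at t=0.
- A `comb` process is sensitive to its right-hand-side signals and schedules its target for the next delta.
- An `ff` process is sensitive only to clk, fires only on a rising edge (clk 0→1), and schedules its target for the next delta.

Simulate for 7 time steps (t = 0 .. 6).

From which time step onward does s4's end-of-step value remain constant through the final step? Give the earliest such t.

t=0 Δ0: s9=0 s1=1 s8=1 s5=0 s6=1 clk=0 s7=1 s0=1 s3=0 s4=0 s2=0
  Δ1: clk:0→1
  Δ2: s7:1→0, s2:0→1
  Δ3: s5:0→1, s4:0→1
  Δ4: s0:1→0, s4:1→0
  Δ5: s0:0→1
  (5Δ to stable)
t=1 Δ0: s9=0 s1=1 s8=1 s5=1 s6=1 clk=1 s7=0 s0=1 s3=0 s4=0 s2=1
  Δ1: clk:1→0
  (1Δ to stable)
t=2 Δ0: s9=0 s1=1 s8=1 s5=1 s6=1 clk=0 s7=0 s0=1 s3=0 s4=0 s2=1
  Δ1: clk:0→1
  Δ2: s6:1→0
  Δ3: s5:1→0
  Δ4: s4:0→1
  Δ5: s0:1→0
  (5Δ to stable)
t=3 Δ0: s9=0 s1=1 s8=1 s5=0 s6=0 clk=1 s7=0 s0=0 s3=0 s4=1 s2=1
  Δ1: clk:1→0
  (1Δ to stable)
t=4 Δ0: s9=0 s1=1 s8=1 s5=0 s6=0 clk=0 s7=0 s0=0 s3=0 s4=1 s2=1
  Δ1: clk:0→1
  (1Δ to stable)
t=5 Δ0: s9=0 s1=1 s8=1 s5=0 s6=0 clk=1 s7=0 s0=0 s3=0 s4=1 s2=1
  Δ1: clk:1→0
  (1Δ to stable)
t=6 Δ0: s9=0 s1=1 s8=1 s5=0 s6=0 clk=0 s7=0 s0=0 s3=0 s4=1 s2=1
  Δ1: clk:0→1
  (1Δ to stable)

2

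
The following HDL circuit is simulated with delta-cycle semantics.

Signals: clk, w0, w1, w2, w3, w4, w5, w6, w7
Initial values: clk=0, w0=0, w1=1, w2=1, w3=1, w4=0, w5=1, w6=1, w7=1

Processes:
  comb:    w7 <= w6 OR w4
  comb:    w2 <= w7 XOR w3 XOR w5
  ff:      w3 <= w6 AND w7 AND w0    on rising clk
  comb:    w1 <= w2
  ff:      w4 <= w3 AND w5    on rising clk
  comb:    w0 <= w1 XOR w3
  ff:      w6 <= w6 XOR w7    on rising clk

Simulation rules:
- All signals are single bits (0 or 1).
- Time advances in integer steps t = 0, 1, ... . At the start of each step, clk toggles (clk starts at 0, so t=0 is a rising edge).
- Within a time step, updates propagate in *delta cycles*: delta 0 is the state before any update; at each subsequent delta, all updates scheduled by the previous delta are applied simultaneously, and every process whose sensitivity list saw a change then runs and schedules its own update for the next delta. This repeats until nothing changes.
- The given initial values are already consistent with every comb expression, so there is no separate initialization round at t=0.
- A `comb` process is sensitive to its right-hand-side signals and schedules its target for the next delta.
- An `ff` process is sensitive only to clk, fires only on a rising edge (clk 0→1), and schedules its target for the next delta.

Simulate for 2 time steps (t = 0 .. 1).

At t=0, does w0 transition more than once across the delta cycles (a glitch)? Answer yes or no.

t0.Δ0 w2=1 w3=1 w6=1 w0=0 clk=0 w1=1 w5=1 w4=0 w7=1
t0.Δ1 w2=1 w3=1 w6=1 w0=0 clk=1 w1=1 w5=1 w4=0 w7=1
t0.Δ2 w2=1 w3=0 w6=0 w0=0 clk=1 w1=1 w5=1 w4=1 w7=1
t0.Δ3 w2=0 w3=0 w6=0 w0=1 clk=1 w1=1 w5=1 w4=1 w7=1
t0.Δ4 w2=0 w3=0 w6=0 w0=1 clk=1 w1=0 w5=1 w4=1 w7=1
t0.Δ5 w2=0 w3=0 w6=0 w0=0 clk=1 w1=0 w5=1 w4=1 w7=1
t1.Δ0 w2=0 w3=0 w6=0 w0=0 clk=1 w1=0 w5=1 w4=1 w7=1
t1.Δ1 w2=0 w3=0 w6=0 w0=0 clk=0 w1=0 w5=1 w4=1 w7=1

yes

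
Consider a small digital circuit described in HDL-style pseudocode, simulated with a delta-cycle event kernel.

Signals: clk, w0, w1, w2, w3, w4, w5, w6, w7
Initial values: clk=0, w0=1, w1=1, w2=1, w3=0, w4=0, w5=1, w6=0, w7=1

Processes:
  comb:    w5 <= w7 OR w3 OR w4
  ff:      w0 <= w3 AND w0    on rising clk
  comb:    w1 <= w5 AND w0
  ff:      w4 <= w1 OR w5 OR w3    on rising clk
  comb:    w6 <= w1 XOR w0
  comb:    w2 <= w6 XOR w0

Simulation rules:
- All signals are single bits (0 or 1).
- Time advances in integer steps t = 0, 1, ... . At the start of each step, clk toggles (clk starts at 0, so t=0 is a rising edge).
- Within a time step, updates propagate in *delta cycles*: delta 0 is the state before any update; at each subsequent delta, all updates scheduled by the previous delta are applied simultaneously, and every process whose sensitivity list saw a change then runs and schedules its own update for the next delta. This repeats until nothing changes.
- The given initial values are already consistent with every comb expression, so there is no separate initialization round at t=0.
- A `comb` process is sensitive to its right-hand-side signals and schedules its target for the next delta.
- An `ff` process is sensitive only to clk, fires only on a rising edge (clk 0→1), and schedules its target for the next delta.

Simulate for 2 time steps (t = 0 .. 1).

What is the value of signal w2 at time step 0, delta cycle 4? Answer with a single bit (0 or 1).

t=0 Δ0: w4=0 w1=1 w0=1 w3=0 w2=1 w7=1 w5=1 w6=0 clk=0
  Δ1: clk:0→1
  Δ2: w4:0→1, w0:1→0
  Δ3: w1:1→0, w2:1→0, w6:0→1
  Δ4: w2:0→1, w6:1→0
  Δ5: w2:1→0
  (5Δ to stable)
t=1 Δ0: w4=1 w1=0 w0=0 w3=0 w2=0 w7=1 w5=1 w6=0 clk=1
  Δ1: clk:1→0
  (1Δ to stable)

1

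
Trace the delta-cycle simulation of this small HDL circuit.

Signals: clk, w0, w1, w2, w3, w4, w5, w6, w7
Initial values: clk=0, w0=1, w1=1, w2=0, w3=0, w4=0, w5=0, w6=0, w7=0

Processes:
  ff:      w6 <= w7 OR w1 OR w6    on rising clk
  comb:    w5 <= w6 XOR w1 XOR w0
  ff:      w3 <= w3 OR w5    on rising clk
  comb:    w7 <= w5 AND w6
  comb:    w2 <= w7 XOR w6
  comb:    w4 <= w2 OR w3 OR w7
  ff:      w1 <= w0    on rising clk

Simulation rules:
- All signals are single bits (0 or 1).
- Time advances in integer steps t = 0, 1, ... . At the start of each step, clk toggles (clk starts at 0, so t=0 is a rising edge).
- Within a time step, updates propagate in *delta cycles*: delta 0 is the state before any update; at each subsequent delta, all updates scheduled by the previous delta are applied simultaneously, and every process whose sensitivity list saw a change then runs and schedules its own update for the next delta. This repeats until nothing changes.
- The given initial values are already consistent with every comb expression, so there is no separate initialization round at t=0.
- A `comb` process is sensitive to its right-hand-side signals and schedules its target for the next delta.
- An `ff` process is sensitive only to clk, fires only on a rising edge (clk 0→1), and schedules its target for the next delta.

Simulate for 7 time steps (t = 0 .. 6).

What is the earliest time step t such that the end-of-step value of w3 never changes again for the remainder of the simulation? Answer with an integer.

2

t0.Δ0 w4=0 w2=0 w6=0 clk=0 w1=1 w5=0 w3=0 w0=1 w7=0
t0.Δ1 w4=0 w2=0 w6=0 clk=1 w1=1 w5=0 w3=0 w0=1 w7=0
t0.Δ2 w4=0 w2=0 w6=1 clk=1 w1=1 w5=0 w3=0 w0=1 w7=0
t0.Δ3 w4=0 w2=1 w6=1 clk=1 w1=1 w5=1 w3=0 w0=1 w7=0
t0.Δ4 w4=1 w2=1 w6=1 clk=1 w1=1 w5=1 w3=0 w0=1 w7=1
t0.Δ5 w4=1 w2=0 w6=1 clk=1 w1=1 w5=1 w3=0 w0=1 w7=1
t1.Δ0 w4=1 w2=0 w6=1 clk=1 w1=1 w5=1 w3=0 w0=1 w7=1
t1.Δ1 w4=1 w2=0 w6=1 clk=0 w1=1 w5=1 w3=0 w0=1 w7=1
t2.Δ0 w4=1 w2=0 w6=1 clk=0 w1=1 w5=1 w3=0 w0=1 w7=1
t2.Δ1 w4=1 w2=0 w6=1 clk=1 w1=1 w5=1 w3=0 w0=1 w7=1
t2.Δ2 w4=1 w2=0 w6=1 clk=1 w1=1 w5=1 w3=1 w0=1 w7=1
t3.Δ0 w4=1 w2=0 w6=1 clk=1 w1=1 w5=1 w3=1 w0=1 w7=1
t3.Δ1 w4=1 w2=0 w6=1 clk=0 w1=1 w5=1 w3=1 w0=1 w7=1
t4.Δ0 w4=1 w2=0 w6=1 clk=0 w1=1 w5=1 w3=1 w0=1 w7=1
t4.Δ1 w4=1 w2=0 w6=1 clk=1 w1=1 w5=1 w3=1 w0=1 w7=1
t5.Δ0 w4=1 w2=0 w6=1 clk=1 w1=1 w5=1 w3=1 w0=1 w7=1
t5.Δ1 w4=1 w2=0 w6=1 clk=0 w1=1 w5=1 w3=1 w0=1 w7=1
t6.Δ0 w4=1 w2=0 w6=1 clk=0 w1=1 w5=1 w3=1 w0=1 w7=1
t6.Δ1 w4=1 w2=0 w6=1 clk=1 w1=1 w5=1 w3=1 w0=1 w7=1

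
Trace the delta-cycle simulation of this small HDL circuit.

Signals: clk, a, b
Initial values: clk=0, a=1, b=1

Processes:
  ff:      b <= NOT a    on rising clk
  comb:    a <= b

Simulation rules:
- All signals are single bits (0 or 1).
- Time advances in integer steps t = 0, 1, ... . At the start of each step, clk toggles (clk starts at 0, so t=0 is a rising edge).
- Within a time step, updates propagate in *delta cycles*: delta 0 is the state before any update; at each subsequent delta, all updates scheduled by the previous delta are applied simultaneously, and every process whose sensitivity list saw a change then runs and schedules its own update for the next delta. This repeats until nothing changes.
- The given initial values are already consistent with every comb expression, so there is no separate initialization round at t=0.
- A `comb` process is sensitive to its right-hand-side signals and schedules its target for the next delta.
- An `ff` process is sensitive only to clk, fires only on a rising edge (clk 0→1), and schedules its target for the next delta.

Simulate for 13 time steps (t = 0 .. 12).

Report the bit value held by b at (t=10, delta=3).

1

t=0 Δ0: clk=0 b=1 a=1
  Δ1: clk:0→1
  Δ2: b:1→0
  Δ3: a:1→0
  (3Δ to stable)
t=1 Δ0: clk=1 b=0 a=0
  Δ1: clk:1→0
  (1Δ to stable)
t=2 Δ0: clk=0 b=0 a=0
  Δ1: clk:0→1
  Δ2: b:0→1
  Δ3: a:0→1
  (3Δ to stable)
t=3 Δ0: clk=1 b=1 a=1
  Δ1: clk:1→0
  (1Δ to stable)
t=4 Δ0: clk=0 b=1 a=1
  Δ1: clk:0→1
  Δ2: b:1→0
  Δ3: a:1→0
  (3Δ to stable)
t=5 Δ0: clk=1 b=0 a=0
  Δ1: clk:1→0
  (1Δ to stable)
t=6 Δ0: clk=0 b=0 a=0
  Δ1: clk:0→1
  Δ2: b:0→1
  Δ3: a:0→1
  (3Δ to stable)
t=7 Δ0: clk=1 b=1 a=1
  Δ1: clk:1→0
  (1Δ to stable)
t=8 Δ0: clk=0 b=1 a=1
  Δ1: clk:0→1
  Δ2: b:1→0
  Δ3: a:1→0
  (3Δ to stable)
t=9 Δ0: clk=1 b=0 a=0
  Δ1: clk:1→0
  (1Δ to stable)
t=10 Δ0: clk=0 b=0 a=0
  Δ1: clk:0→1
  Δ2: b:0→1
  Δ3: a:0→1
  (3Δ to stable)
t=11 Δ0: clk=1 b=1 a=1
  Δ1: clk:1→0
  (1Δ to stable)
t=12 Δ0: clk=0 b=1 a=1
  Δ1: clk:0→1
  Δ2: b:1→0
  Δ3: a:1→0
  (3Δ to stable)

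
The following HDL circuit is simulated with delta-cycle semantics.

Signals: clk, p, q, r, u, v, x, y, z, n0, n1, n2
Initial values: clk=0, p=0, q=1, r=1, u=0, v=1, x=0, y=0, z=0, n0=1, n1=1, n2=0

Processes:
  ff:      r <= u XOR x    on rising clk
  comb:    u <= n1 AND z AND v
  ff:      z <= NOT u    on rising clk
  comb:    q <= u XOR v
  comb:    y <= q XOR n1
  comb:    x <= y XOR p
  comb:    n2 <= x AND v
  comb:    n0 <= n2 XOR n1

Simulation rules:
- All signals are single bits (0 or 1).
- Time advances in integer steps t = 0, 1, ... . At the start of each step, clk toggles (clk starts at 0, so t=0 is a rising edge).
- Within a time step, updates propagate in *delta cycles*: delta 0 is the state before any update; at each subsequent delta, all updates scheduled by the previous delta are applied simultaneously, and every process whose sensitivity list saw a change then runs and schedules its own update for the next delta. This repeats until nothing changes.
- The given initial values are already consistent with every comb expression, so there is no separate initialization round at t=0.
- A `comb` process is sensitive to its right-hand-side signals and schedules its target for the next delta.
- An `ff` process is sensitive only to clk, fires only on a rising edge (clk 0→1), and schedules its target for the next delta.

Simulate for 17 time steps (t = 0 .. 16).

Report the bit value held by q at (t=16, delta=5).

t0.Δ0 n0=1 n1=1 r=1 n2=0 q=1 p=0 clk=0 v=1 z=0 y=0 u=0 x=0
t0.Δ1 n0=1 n1=1 r=1 n2=0 q=1 p=0 clk=1 v=1 z=0 y=0 u=0 x=0
t0.Δ2 n0=1 n1=1 r=0 n2=0 q=1 p=0 clk=1 v=1 z=1 y=0 u=0 x=0
t0.Δ3 n0=1 n1=1 r=0 n2=0 q=1 p=0 clk=1 v=1 z=1 y=0 u=1 x=0
t0.Δ4 n0=1 n1=1 r=0 n2=0 q=0 p=0 clk=1 v=1 z=1 y=0 u=1 x=0
t0.Δ5 n0=1 n1=1 r=0 n2=0 q=0 p=0 clk=1 v=1 z=1 y=1 u=1 x=0
t0.Δ6 n0=1 n1=1 r=0 n2=0 q=0 p=0 clk=1 v=1 z=1 y=1 u=1 x=1
t0.Δ7 n0=1 n1=1 r=0 n2=1 q=0 p=0 clk=1 v=1 z=1 y=1 u=1 x=1
t0.Δ8 n0=0 n1=1 r=0 n2=1 q=0 p=0 clk=1 v=1 z=1 y=1 u=1 x=1
t1.Δ0 n0=0 n1=1 r=0 n2=1 q=0 p=0 clk=1 v=1 z=1 y=1 u=1 x=1
t1.Δ1 n0=0 n1=1 r=0 n2=1 q=0 p=0 clk=0 v=1 z=1 y=1 u=1 x=1
t2.Δ0 n0=0 n1=1 r=0 n2=1 q=0 p=0 clk=0 v=1 z=1 y=1 u=1 x=1
t2.Δ1 n0=0 n1=1 r=0 n2=1 q=0 p=0 clk=1 v=1 z=1 y=1 u=1 x=1
t2.Δ2 n0=0 n1=1 r=0 n2=1 q=0 p=0 clk=1 v=1 z=0 y=1 u=1 x=1
t2.Δ3 n0=0 n1=1 r=0 n2=1 q=0 p=0 clk=1 v=1 z=0 y=1 u=0 x=1
t2.Δ4 n0=0 n1=1 r=0 n2=1 q=1 p=0 clk=1 v=1 z=0 y=1 u=0 x=1
t2.Δ5 n0=0 n1=1 r=0 n2=1 q=1 p=0 clk=1 v=1 z=0 y=0 u=0 x=1
t2.Δ6 n0=0 n1=1 r=0 n2=1 q=1 p=0 clk=1 v=1 z=0 y=0 u=0 x=0
t2.Δ7 n0=0 n1=1 r=0 n2=0 q=1 p=0 clk=1 v=1 z=0 y=0 u=0 x=0
t2.Δ8 n0=1 n1=1 r=0 n2=0 q=1 p=0 clk=1 v=1 z=0 y=0 u=0 x=0
t3.Δ0 n0=1 n1=1 r=0 n2=0 q=1 p=0 clk=1 v=1 z=0 y=0 u=0 x=0
t3.Δ1 n0=1 n1=1 r=0 n2=0 q=1 p=0 clk=0 v=1 z=0 y=0 u=0 x=0
t4.Δ0 n0=1 n1=1 r=0 n2=0 q=1 p=0 clk=0 v=1 z=0 y=0 u=0 x=0
t4.Δ1 n0=1 n1=1 r=0 n2=0 q=1 p=0 clk=1 v=1 z=0 y=0 u=0 x=0
t4.Δ2 n0=1 n1=1 r=0 n2=0 q=1 p=0 clk=1 v=1 z=1 y=0 u=0 x=0
t4.Δ3 n0=1 n1=1 r=0 n2=0 q=1 p=0 clk=1 v=1 z=1 y=0 u=1 x=0
t4.Δ4 n0=1 n1=1 r=0 n2=0 q=0 p=0 clk=1 v=1 z=1 y=0 u=1 x=0
t4.Δ5 n0=1 n1=1 r=0 n2=0 q=0 p=0 clk=1 v=1 z=1 y=1 u=1 x=0
t4.Δ6 n0=1 n1=1 r=0 n2=0 q=0 p=0 clk=1 v=1 z=1 y=1 u=1 x=1
t4.Δ7 n0=1 n1=1 r=0 n2=1 q=0 p=0 clk=1 v=1 z=1 y=1 u=1 x=1
t4.Δ8 n0=0 n1=1 r=0 n2=1 q=0 p=0 clk=1 v=1 z=1 y=1 u=1 x=1
t5.Δ0 n0=0 n1=1 r=0 n2=1 q=0 p=0 clk=1 v=1 z=1 y=1 u=1 x=1
t5.Δ1 n0=0 n1=1 r=0 n2=1 q=0 p=0 clk=0 v=1 z=1 y=1 u=1 x=1
t6.Δ0 n0=0 n1=1 r=0 n2=1 q=0 p=0 clk=0 v=1 z=1 y=1 u=1 x=1
t6.Δ1 n0=0 n1=1 r=0 n2=1 q=0 p=0 clk=1 v=1 z=1 y=1 u=1 x=1
t6.Δ2 n0=0 n1=1 r=0 n2=1 q=0 p=0 clk=1 v=1 z=0 y=1 u=1 x=1
t6.Δ3 n0=0 n1=1 r=0 n2=1 q=0 p=0 clk=1 v=1 z=0 y=1 u=0 x=1
t6.Δ4 n0=0 n1=1 r=0 n2=1 q=1 p=0 clk=1 v=1 z=0 y=1 u=0 x=1
t6.Δ5 n0=0 n1=1 r=0 n2=1 q=1 p=0 clk=1 v=1 z=0 y=0 u=0 x=1
t6.Δ6 n0=0 n1=1 r=0 n2=1 q=1 p=0 clk=1 v=1 z=0 y=0 u=0 x=0
t6.Δ7 n0=0 n1=1 r=0 n2=0 q=1 p=0 clk=1 v=1 z=0 y=0 u=0 x=0
t6.Δ8 n0=1 n1=1 r=0 n2=0 q=1 p=0 clk=1 v=1 z=0 y=0 u=0 x=0
t7.Δ0 n0=1 n1=1 r=0 n2=0 q=1 p=0 clk=1 v=1 z=0 y=0 u=0 x=0
t7.Δ1 n0=1 n1=1 r=0 n2=0 q=1 p=0 clk=0 v=1 z=0 y=0 u=0 x=0
t8.Δ0 n0=1 n1=1 r=0 n2=0 q=1 p=0 clk=0 v=1 z=0 y=0 u=0 x=0
t8.Δ1 n0=1 n1=1 r=0 n2=0 q=1 p=0 clk=1 v=1 z=0 y=0 u=0 x=0
t8.Δ2 n0=1 n1=1 r=0 n2=0 q=1 p=0 clk=1 v=1 z=1 y=0 u=0 x=0
t8.Δ3 n0=1 n1=1 r=0 n2=0 q=1 p=0 clk=1 v=1 z=1 y=0 u=1 x=0
t8.Δ4 n0=1 n1=1 r=0 n2=0 q=0 p=0 clk=1 v=1 z=1 y=0 u=1 x=0
t8.Δ5 n0=1 n1=1 r=0 n2=0 q=0 p=0 clk=1 v=1 z=1 y=1 u=1 x=0
t8.Δ6 n0=1 n1=1 r=0 n2=0 q=0 p=0 clk=1 v=1 z=1 y=1 u=1 x=1
t8.Δ7 n0=1 n1=1 r=0 n2=1 q=0 p=0 clk=1 v=1 z=1 y=1 u=1 x=1
t8.Δ8 n0=0 n1=1 r=0 n2=1 q=0 p=0 clk=1 v=1 z=1 y=1 u=1 x=1
t9.Δ0 n0=0 n1=1 r=0 n2=1 q=0 p=0 clk=1 v=1 z=1 y=1 u=1 x=1
t9.Δ1 n0=0 n1=1 r=0 n2=1 q=0 p=0 clk=0 v=1 z=1 y=1 u=1 x=1
t10.Δ0 n0=0 n1=1 r=0 n2=1 q=0 p=0 clk=0 v=1 z=1 y=1 u=1 x=1
t10.Δ1 n0=0 n1=1 r=0 n2=1 q=0 p=0 clk=1 v=1 z=1 y=1 u=1 x=1
t10.Δ2 n0=0 n1=1 r=0 n2=1 q=0 p=0 clk=1 v=1 z=0 y=1 u=1 x=1
t10.Δ3 n0=0 n1=1 r=0 n2=1 q=0 p=0 clk=1 v=1 z=0 y=1 u=0 x=1
t10.Δ4 n0=0 n1=1 r=0 n2=1 q=1 p=0 clk=1 v=1 z=0 y=1 u=0 x=1
t10.Δ5 n0=0 n1=1 r=0 n2=1 q=1 p=0 clk=1 v=1 z=0 y=0 u=0 x=1
t10.Δ6 n0=0 n1=1 r=0 n2=1 q=1 p=0 clk=1 v=1 z=0 y=0 u=0 x=0
t10.Δ7 n0=0 n1=1 r=0 n2=0 q=1 p=0 clk=1 v=1 z=0 y=0 u=0 x=0
t10.Δ8 n0=1 n1=1 r=0 n2=0 q=1 p=0 clk=1 v=1 z=0 y=0 u=0 x=0
t11.Δ0 n0=1 n1=1 r=0 n2=0 q=1 p=0 clk=1 v=1 z=0 y=0 u=0 x=0
t11.Δ1 n0=1 n1=1 r=0 n2=0 q=1 p=0 clk=0 v=1 z=0 y=0 u=0 x=0
t12.Δ0 n0=1 n1=1 r=0 n2=0 q=1 p=0 clk=0 v=1 z=0 y=0 u=0 x=0
t12.Δ1 n0=1 n1=1 r=0 n2=0 q=1 p=0 clk=1 v=1 z=0 y=0 u=0 x=0
t12.Δ2 n0=1 n1=1 r=0 n2=0 q=1 p=0 clk=1 v=1 z=1 y=0 u=0 x=0
t12.Δ3 n0=1 n1=1 r=0 n2=0 q=1 p=0 clk=1 v=1 z=1 y=0 u=1 x=0
t12.Δ4 n0=1 n1=1 r=0 n2=0 q=0 p=0 clk=1 v=1 z=1 y=0 u=1 x=0
t12.Δ5 n0=1 n1=1 r=0 n2=0 q=0 p=0 clk=1 v=1 z=1 y=1 u=1 x=0
t12.Δ6 n0=1 n1=1 r=0 n2=0 q=0 p=0 clk=1 v=1 z=1 y=1 u=1 x=1
t12.Δ7 n0=1 n1=1 r=0 n2=1 q=0 p=0 clk=1 v=1 z=1 y=1 u=1 x=1
t12.Δ8 n0=0 n1=1 r=0 n2=1 q=0 p=0 clk=1 v=1 z=1 y=1 u=1 x=1
t13.Δ0 n0=0 n1=1 r=0 n2=1 q=0 p=0 clk=1 v=1 z=1 y=1 u=1 x=1
t13.Δ1 n0=0 n1=1 r=0 n2=1 q=0 p=0 clk=0 v=1 z=1 y=1 u=1 x=1
t14.Δ0 n0=0 n1=1 r=0 n2=1 q=0 p=0 clk=0 v=1 z=1 y=1 u=1 x=1
t14.Δ1 n0=0 n1=1 r=0 n2=1 q=0 p=0 clk=1 v=1 z=1 y=1 u=1 x=1
t14.Δ2 n0=0 n1=1 r=0 n2=1 q=0 p=0 clk=1 v=1 z=0 y=1 u=1 x=1
t14.Δ3 n0=0 n1=1 r=0 n2=1 q=0 p=0 clk=1 v=1 z=0 y=1 u=0 x=1
t14.Δ4 n0=0 n1=1 r=0 n2=1 q=1 p=0 clk=1 v=1 z=0 y=1 u=0 x=1
t14.Δ5 n0=0 n1=1 r=0 n2=1 q=1 p=0 clk=1 v=1 z=0 y=0 u=0 x=1
t14.Δ6 n0=0 n1=1 r=0 n2=1 q=1 p=0 clk=1 v=1 z=0 y=0 u=0 x=0
t14.Δ7 n0=0 n1=1 r=0 n2=0 q=1 p=0 clk=1 v=1 z=0 y=0 u=0 x=0
t14.Δ8 n0=1 n1=1 r=0 n2=0 q=1 p=0 clk=1 v=1 z=0 y=0 u=0 x=0
t15.Δ0 n0=1 n1=1 r=0 n2=0 q=1 p=0 clk=1 v=1 z=0 y=0 u=0 x=0
t15.Δ1 n0=1 n1=1 r=0 n2=0 q=1 p=0 clk=0 v=1 z=0 y=0 u=0 x=0
t16.Δ0 n0=1 n1=1 r=0 n2=0 q=1 p=0 clk=0 v=1 z=0 y=0 u=0 x=0
t16.Δ1 n0=1 n1=1 r=0 n2=0 q=1 p=0 clk=1 v=1 z=0 y=0 u=0 x=0
t16.Δ2 n0=1 n1=1 r=0 n2=0 q=1 p=0 clk=1 v=1 z=1 y=0 u=0 x=0
t16.Δ3 n0=1 n1=1 r=0 n2=0 q=1 p=0 clk=1 v=1 z=1 y=0 u=1 x=0
t16.Δ4 n0=1 n1=1 r=0 n2=0 q=0 p=0 clk=1 v=1 z=1 y=0 u=1 x=0
t16.Δ5 n0=1 n1=1 r=0 n2=0 q=0 p=0 clk=1 v=1 z=1 y=1 u=1 x=0
t16.Δ6 n0=1 n1=1 r=0 n2=0 q=0 p=0 clk=1 v=1 z=1 y=1 u=1 x=1
t16.Δ7 n0=1 n1=1 r=0 n2=1 q=0 p=0 clk=1 v=1 z=1 y=1 u=1 x=1
t16.Δ8 n0=0 n1=1 r=0 n2=1 q=0 p=0 clk=1 v=1 z=1 y=1 u=1 x=1

0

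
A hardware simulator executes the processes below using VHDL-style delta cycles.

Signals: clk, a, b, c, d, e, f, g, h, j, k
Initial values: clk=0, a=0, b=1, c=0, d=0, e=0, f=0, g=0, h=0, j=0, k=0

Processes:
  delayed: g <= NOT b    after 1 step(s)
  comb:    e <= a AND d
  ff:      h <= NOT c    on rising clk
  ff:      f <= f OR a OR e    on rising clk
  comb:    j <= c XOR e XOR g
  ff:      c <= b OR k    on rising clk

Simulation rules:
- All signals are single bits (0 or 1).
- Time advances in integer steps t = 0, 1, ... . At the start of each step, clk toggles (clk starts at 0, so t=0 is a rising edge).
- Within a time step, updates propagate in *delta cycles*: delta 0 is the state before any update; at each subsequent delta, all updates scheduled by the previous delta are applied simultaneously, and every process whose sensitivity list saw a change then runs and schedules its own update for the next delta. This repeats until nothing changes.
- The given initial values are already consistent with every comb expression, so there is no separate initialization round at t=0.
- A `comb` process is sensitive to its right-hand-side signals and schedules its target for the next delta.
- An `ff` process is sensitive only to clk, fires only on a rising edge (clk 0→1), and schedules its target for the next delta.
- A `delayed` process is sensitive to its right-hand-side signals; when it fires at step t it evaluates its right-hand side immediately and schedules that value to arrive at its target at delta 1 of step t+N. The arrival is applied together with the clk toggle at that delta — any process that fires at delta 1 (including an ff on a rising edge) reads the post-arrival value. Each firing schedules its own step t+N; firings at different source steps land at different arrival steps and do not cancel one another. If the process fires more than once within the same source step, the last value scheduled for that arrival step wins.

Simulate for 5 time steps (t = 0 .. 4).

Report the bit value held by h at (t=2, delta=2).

0

t0.Δ0 g=0 f=0 d=0 j=0 a=0 b=1 clk=0 k=0 c=0 e=0 h=0
t0.Δ1 g=0 f=0 d=0 j=0 a=0 b=1 clk=1 k=0 c=0 e=0 h=0
t0.Δ2 g=0 f=0 d=0 j=0 a=0 b=1 clk=1 k=0 c=1 e=0 h=1
t0.Δ3 g=0 f=0 d=0 j=1 a=0 b=1 clk=1 k=0 c=1 e=0 h=1
t1.Δ0 g=0 f=0 d=0 j=1 a=0 b=1 clk=1 k=0 c=1 e=0 h=1
t1.Δ1 g=0 f=0 d=0 j=1 a=0 b=1 clk=0 k=0 c=1 e=0 h=1
t2.Δ0 g=0 f=0 d=0 j=1 a=0 b=1 clk=0 k=0 c=1 e=0 h=1
t2.Δ1 g=0 f=0 d=0 j=1 a=0 b=1 clk=1 k=0 c=1 e=0 h=1
t2.Δ2 g=0 f=0 d=0 j=1 a=0 b=1 clk=1 k=0 c=1 e=0 h=0
t3.Δ0 g=0 f=0 d=0 j=1 a=0 b=1 clk=1 k=0 c=1 e=0 h=0
t3.Δ1 g=0 f=0 d=0 j=1 a=0 b=1 clk=0 k=0 c=1 e=0 h=0
t4.Δ0 g=0 f=0 d=0 j=1 a=0 b=1 clk=0 k=0 c=1 e=0 h=0
t4.Δ1 g=0 f=0 d=0 j=1 a=0 b=1 clk=1 k=0 c=1 e=0 h=0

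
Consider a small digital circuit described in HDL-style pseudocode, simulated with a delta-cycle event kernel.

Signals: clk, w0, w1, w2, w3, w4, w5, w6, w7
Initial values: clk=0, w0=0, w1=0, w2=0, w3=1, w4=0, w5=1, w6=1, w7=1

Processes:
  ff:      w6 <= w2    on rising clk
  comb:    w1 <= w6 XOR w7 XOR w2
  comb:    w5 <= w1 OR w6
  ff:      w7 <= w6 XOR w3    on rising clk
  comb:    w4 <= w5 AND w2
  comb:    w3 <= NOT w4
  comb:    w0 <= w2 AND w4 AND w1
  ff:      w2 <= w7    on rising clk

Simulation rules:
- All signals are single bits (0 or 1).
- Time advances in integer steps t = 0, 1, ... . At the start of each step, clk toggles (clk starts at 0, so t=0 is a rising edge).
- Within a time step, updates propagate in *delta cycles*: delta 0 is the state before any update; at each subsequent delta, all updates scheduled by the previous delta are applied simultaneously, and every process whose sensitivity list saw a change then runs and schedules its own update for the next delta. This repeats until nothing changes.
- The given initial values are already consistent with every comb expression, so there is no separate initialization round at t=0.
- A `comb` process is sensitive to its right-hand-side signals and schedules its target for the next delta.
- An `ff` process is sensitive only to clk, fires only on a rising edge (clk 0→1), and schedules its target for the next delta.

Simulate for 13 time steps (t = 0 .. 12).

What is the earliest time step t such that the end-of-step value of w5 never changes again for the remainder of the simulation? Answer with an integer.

10

t=0 Δ0: w6=1 w5=1 w4=0 w2=0 w3=1 w7=1 clk=0 w1=0 w0=0
  Δ1: clk:0→1
  Δ2: w6:1→0, w2:0→1, w7:1→0
  Δ3: w5:1→0, w4:0→1, w1:0→1
  Δ4: w5:0→1, w4:1→0, w3:1→0, w0:0→1
  Δ5: w4:0→1, w3:0→1, w0:1→0
  Δ6: w3:1→0, w0:0→1
  (6Δ to stable)
t=1 Δ0: w6=0 w5=1 w4=1 w2=1 w3=0 w7=0 clk=1 w1=1 w0=1
  Δ1: clk:1→0
  (1Δ to stable)
t=2 Δ0: w6=0 w5=1 w4=1 w2=1 w3=0 w7=0 clk=0 w1=1 w0=1
  Δ1: clk:0→1
  Δ2: w6:0→1, w2:1→0
  Δ3: w4:1→0, w0:1→0
  Δ4: w3:0→1
  (4Δ to stable)
t=3 Δ0: w6=1 w5=1 w4=0 w2=0 w3=1 w7=0 clk=1 w1=1 w0=0
  Δ1: clk:1→0
  (1Δ to stable)
t=4 Δ0: w6=1 w5=1 w4=0 w2=0 w3=1 w7=0 clk=0 w1=1 w0=0
  Δ1: clk:0→1
  Δ2: w6:1→0
  Δ3: w1:1→0
  Δ4: w5:1→0
  (4Δ to stable)
t=5 Δ0: w6=0 w5=0 w4=0 w2=0 w3=1 w7=0 clk=1 w1=0 w0=0
  Δ1: clk:1→0
  (1Δ to stable)
t=6 Δ0: w6=0 w5=0 w4=0 w2=0 w3=1 w7=0 clk=0 w1=0 w0=0
  Δ1: clk:0→1
  Δ2: w7:0→1
  Δ3: w1:0→1
  Δ4: w5:0→1
  (4Δ to stable)
t=7 Δ0: w6=0 w5=1 w4=0 w2=0 w3=1 w7=1 clk=1 w1=1 w0=0
  Δ1: clk:1→0
  (1Δ to stable)
t=8 Δ0: w6=0 w5=1 w4=0 w2=0 w3=1 w7=1 clk=0 w1=1 w0=0
  Δ1: clk:0→1
  Δ2: w2:0→1
  Δ3: w4:0→1, w1:1→0
  Δ4: w5:1→0, w3:1→0
  Δ5: w4:1→0
  Δ6: w3:0→1
  (6Δ to stable)
t=9 Δ0: w6=0 w5=0 w4=0 w2=1 w3=1 w7=1 clk=1 w1=0 w0=0
  Δ1: clk:1→0
  (1Δ to stable)
t=10 Δ0: w6=0 w5=0 w4=0 w2=1 w3=1 w7=1 clk=0 w1=0 w0=0
  Δ1: clk:0→1
  Δ2: w6:0→1
  Δ3: w5:0→1, w1:0→1
  Δ4: w4:0→1
  Δ5: w3:1→0, w0:0→1
  (5Δ to stable)
t=11 Δ0: w6=1 w5=1 w4=1 w2=1 w3=0 w7=1 clk=1 w1=1 w0=1
  Δ1: clk:1→0
  (1Δ to stable)
t=12 Δ0: w6=1 w5=1 w4=1 w2=1 w3=0 w7=1 clk=0 w1=1 w0=1
  Δ1: clk:0→1
  (1Δ to stable)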